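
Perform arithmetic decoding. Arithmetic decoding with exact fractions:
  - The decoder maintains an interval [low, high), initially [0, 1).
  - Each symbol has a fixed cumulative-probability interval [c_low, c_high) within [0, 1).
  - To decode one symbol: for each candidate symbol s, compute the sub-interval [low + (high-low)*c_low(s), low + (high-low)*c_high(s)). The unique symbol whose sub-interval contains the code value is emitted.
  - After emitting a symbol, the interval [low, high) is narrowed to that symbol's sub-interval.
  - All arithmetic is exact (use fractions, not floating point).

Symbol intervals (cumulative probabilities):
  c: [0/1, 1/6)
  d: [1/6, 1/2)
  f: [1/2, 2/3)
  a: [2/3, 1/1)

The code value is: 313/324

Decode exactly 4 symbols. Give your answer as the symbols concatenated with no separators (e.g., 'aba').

Answer: aaac

Derivation:
Step 1: interval [0/1, 1/1), width = 1/1 - 0/1 = 1/1
  'c': [0/1 + 1/1*0/1, 0/1 + 1/1*1/6) = [0/1, 1/6)
  'd': [0/1 + 1/1*1/6, 0/1 + 1/1*1/2) = [1/6, 1/2)
  'f': [0/1 + 1/1*1/2, 0/1 + 1/1*2/3) = [1/2, 2/3)
  'a': [0/1 + 1/1*2/3, 0/1 + 1/1*1/1) = [2/3, 1/1) <- contains code 313/324
  emit 'a', narrow to [2/3, 1/1)
Step 2: interval [2/3, 1/1), width = 1/1 - 2/3 = 1/3
  'c': [2/3 + 1/3*0/1, 2/3 + 1/3*1/6) = [2/3, 13/18)
  'd': [2/3 + 1/3*1/6, 2/3 + 1/3*1/2) = [13/18, 5/6)
  'f': [2/3 + 1/3*1/2, 2/3 + 1/3*2/3) = [5/6, 8/9)
  'a': [2/3 + 1/3*2/3, 2/3 + 1/3*1/1) = [8/9, 1/1) <- contains code 313/324
  emit 'a', narrow to [8/9, 1/1)
Step 3: interval [8/9, 1/1), width = 1/1 - 8/9 = 1/9
  'c': [8/9 + 1/9*0/1, 8/9 + 1/9*1/6) = [8/9, 49/54)
  'd': [8/9 + 1/9*1/6, 8/9 + 1/9*1/2) = [49/54, 17/18)
  'f': [8/9 + 1/9*1/2, 8/9 + 1/9*2/3) = [17/18, 26/27)
  'a': [8/9 + 1/9*2/3, 8/9 + 1/9*1/1) = [26/27, 1/1) <- contains code 313/324
  emit 'a', narrow to [26/27, 1/1)
Step 4: interval [26/27, 1/1), width = 1/1 - 26/27 = 1/27
  'c': [26/27 + 1/27*0/1, 26/27 + 1/27*1/6) = [26/27, 157/162) <- contains code 313/324
  'd': [26/27 + 1/27*1/6, 26/27 + 1/27*1/2) = [157/162, 53/54)
  'f': [26/27 + 1/27*1/2, 26/27 + 1/27*2/3) = [53/54, 80/81)
  'a': [26/27 + 1/27*2/3, 26/27 + 1/27*1/1) = [80/81, 1/1)
  emit 'c', narrow to [26/27, 157/162)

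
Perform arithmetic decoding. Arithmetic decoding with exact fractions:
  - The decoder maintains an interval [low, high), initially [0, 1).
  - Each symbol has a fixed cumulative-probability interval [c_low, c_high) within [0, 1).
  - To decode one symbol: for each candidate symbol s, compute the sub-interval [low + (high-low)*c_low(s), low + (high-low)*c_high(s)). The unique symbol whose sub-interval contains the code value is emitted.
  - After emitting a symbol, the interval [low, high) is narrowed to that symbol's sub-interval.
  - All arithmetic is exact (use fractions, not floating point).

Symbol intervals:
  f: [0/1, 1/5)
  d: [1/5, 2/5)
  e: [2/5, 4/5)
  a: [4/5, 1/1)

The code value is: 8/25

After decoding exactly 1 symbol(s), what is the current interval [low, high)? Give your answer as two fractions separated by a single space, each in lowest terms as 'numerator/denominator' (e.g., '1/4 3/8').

Step 1: interval [0/1, 1/1), width = 1/1 - 0/1 = 1/1
  'f': [0/1 + 1/1*0/1, 0/1 + 1/1*1/5) = [0/1, 1/5)
  'd': [0/1 + 1/1*1/5, 0/1 + 1/1*2/5) = [1/5, 2/5) <- contains code 8/25
  'e': [0/1 + 1/1*2/5, 0/1 + 1/1*4/5) = [2/5, 4/5)
  'a': [0/1 + 1/1*4/5, 0/1 + 1/1*1/1) = [4/5, 1/1)
  emit 'd', narrow to [1/5, 2/5)

Answer: 1/5 2/5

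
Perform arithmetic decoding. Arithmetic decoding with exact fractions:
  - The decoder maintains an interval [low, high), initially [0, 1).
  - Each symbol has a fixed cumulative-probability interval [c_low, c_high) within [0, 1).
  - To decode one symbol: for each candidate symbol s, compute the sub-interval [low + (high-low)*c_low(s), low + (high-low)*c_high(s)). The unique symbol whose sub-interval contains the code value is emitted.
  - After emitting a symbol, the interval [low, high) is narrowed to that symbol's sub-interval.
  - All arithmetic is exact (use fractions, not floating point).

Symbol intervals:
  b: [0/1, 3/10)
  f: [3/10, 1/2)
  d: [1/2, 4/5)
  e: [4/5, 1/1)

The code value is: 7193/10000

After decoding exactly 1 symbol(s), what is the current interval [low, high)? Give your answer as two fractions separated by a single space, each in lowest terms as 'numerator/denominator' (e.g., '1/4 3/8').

Step 1: interval [0/1, 1/1), width = 1/1 - 0/1 = 1/1
  'b': [0/1 + 1/1*0/1, 0/1 + 1/1*3/10) = [0/1, 3/10)
  'f': [0/1 + 1/1*3/10, 0/1 + 1/1*1/2) = [3/10, 1/2)
  'd': [0/1 + 1/1*1/2, 0/1 + 1/1*4/5) = [1/2, 4/5) <- contains code 7193/10000
  'e': [0/1 + 1/1*4/5, 0/1 + 1/1*1/1) = [4/5, 1/1)
  emit 'd', narrow to [1/2, 4/5)

Answer: 1/2 4/5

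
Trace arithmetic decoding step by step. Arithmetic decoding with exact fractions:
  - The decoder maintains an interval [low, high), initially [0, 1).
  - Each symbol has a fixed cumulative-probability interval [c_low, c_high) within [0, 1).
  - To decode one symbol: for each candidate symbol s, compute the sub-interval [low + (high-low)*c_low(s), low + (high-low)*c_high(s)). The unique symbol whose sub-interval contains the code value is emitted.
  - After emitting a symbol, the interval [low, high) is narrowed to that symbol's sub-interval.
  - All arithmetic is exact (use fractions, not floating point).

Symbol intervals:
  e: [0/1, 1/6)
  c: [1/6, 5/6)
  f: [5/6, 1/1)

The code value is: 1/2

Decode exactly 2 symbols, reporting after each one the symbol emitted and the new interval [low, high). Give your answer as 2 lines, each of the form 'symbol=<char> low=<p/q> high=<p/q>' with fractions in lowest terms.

Answer: symbol=c low=1/6 high=5/6
symbol=c low=5/18 high=13/18

Derivation:
Step 1: interval [0/1, 1/1), width = 1/1 - 0/1 = 1/1
  'e': [0/1 + 1/1*0/1, 0/1 + 1/1*1/6) = [0/1, 1/6)
  'c': [0/1 + 1/1*1/6, 0/1 + 1/1*5/6) = [1/6, 5/6) <- contains code 1/2
  'f': [0/1 + 1/1*5/6, 0/1 + 1/1*1/1) = [5/6, 1/1)
  emit 'c', narrow to [1/6, 5/6)
Step 2: interval [1/6, 5/6), width = 5/6 - 1/6 = 2/3
  'e': [1/6 + 2/3*0/1, 1/6 + 2/3*1/6) = [1/6, 5/18)
  'c': [1/6 + 2/3*1/6, 1/6 + 2/3*5/6) = [5/18, 13/18) <- contains code 1/2
  'f': [1/6 + 2/3*5/6, 1/6 + 2/3*1/1) = [13/18, 5/6)
  emit 'c', narrow to [5/18, 13/18)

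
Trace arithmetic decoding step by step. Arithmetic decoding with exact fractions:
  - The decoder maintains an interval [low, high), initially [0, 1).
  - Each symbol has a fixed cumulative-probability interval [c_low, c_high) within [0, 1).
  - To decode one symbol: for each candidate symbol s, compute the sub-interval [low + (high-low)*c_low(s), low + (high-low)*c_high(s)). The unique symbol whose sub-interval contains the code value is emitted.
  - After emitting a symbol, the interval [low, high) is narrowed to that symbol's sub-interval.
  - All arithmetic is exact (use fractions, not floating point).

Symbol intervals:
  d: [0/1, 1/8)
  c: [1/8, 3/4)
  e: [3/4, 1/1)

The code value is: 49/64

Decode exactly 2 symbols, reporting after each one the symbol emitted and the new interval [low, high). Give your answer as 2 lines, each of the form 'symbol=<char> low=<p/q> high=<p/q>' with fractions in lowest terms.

Step 1: interval [0/1, 1/1), width = 1/1 - 0/1 = 1/1
  'd': [0/1 + 1/1*0/1, 0/1 + 1/1*1/8) = [0/1, 1/8)
  'c': [0/1 + 1/1*1/8, 0/1 + 1/1*3/4) = [1/8, 3/4)
  'e': [0/1 + 1/1*3/4, 0/1 + 1/1*1/1) = [3/4, 1/1) <- contains code 49/64
  emit 'e', narrow to [3/4, 1/1)
Step 2: interval [3/4, 1/1), width = 1/1 - 3/4 = 1/4
  'd': [3/4 + 1/4*0/1, 3/4 + 1/4*1/8) = [3/4, 25/32) <- contains code 49/64
  'c': [3/4 + 1/4*1/8, 3/4 + 1/4*3/4) = [25/32, 15/16)
  'e': [3/4 + 1/4*3/4, 3/4 + 1/4*1/1) = [15/16, 1/1)
  emit 'd', narrow to [3/4, 25/32)

Answer: symbol=e low=3/4 high=1/1
symbol=d low=3/4 high=25/32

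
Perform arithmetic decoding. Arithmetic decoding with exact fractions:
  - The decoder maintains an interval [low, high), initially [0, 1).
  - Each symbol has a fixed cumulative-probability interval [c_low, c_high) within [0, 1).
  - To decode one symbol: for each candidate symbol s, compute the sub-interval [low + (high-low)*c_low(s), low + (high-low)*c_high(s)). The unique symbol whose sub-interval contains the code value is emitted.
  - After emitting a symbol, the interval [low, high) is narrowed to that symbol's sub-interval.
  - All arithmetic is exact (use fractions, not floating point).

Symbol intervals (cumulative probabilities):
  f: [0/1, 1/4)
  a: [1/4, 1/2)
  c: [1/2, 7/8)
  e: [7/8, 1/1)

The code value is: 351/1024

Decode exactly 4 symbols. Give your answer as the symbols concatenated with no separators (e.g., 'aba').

Step 1: interval [0/1, 1/1), width = 1/1 - 0/1 = 1/1
  'f': [0/1 + 1/1*0/1, 0/1 + 1/1*1/4) = [0/1, 1/4)
  'a': [0/1 + 1/1*1/4, 0/1 + 1/1*1/2) = [1/4, 1/2) <- contains code 351/1024
  'c': [0/1 + 1/1*1/2, 0/1 + 1/1*7/8) = [1/2, 7/8)
  'e': [0/1 + 1/1*7/8, 0/1 + 1/1*1/1) = [7/8, 1/1)
  emit 'a', narrow to [1/4, 1/2)
Step 2: interval [1/4, 1/2), width = 1/2 - 1/4 = 1/4
  'f': [1/4 + 1/4*0/1, 1/4 + 1/4*1/4) = [1/4, 5/16)
  'a': [1/4 + 1/4*1/4, 1/4 + 1/4*1/2) = [5/16, 3/8) <- contains code 351/1024
  'c': [1/4 + 1/4*1/2, 1/4 + 1/4*7/8) = [3/8, 15/32)
  'e': [1/4 + 1/4*7/8, 1/4 + 1/4*1/1) = [15/32, 1/2)
  emit 'a', narrow to [5/16, 3/8)
Step 3: interval [5/16, 3/8), width = 3/8 - 5/16 = 1/16
  'f': [5/16 + 1/16*0/1, 5/16 + 1/16*1/4) = [5/16, 21/64)
  'a': [5/16 + 1/16*1/4, 5/16 + 1/16*1/2) = [21/64, 11/32) <- contains code 351/1024
  'c': [5/16 + 1/16*1/2, 5/16 + 1/16*7/8) = [11/32, 47/128)
  'e': [5/16 + 1/16*7/8, 5/16 + 1/16*1/1) = [47/128, 3/8)
  emit 'a', narrow to [21/64, 11/32)
Step 4: interval [21/64, 11/32), width = 11/32 - 21/64 = 1/64
  'f': [21/64 + 1/64*0/1, 21/64 + 1/64*1/4) = [21/64, 85/256)
  'a': [21/64 + 1/64*1/4, 21/64 + 1/64*1/2) = [85/256, 43/128)
  'c': [21/64 + 1/64*1/2, 21/64 + 1/64*7/8) = [43/128, 175/512)
  'e': [21/64 + 1/64*7/8, 21/64 + 1/64*1/1) = [175/512, 11/32) <- contains code 351/1024
  emit 'e', narrow to [175/512, 11/32)

Answer: aaae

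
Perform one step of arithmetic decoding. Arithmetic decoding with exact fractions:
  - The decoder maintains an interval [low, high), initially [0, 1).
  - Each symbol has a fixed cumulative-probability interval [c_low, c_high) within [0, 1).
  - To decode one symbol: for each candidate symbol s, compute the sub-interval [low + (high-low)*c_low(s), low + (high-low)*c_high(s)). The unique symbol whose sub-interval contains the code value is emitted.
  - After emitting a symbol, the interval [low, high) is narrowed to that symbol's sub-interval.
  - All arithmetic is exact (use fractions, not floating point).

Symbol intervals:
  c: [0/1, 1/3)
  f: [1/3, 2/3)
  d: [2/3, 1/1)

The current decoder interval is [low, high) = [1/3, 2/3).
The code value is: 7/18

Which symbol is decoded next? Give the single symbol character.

Interval width = high − low = 2/3 − 1/3 = 1/3
Scaled code = (code − low) / width = (7/18 − 1/3) / 1/3 = 1/6
  c: [0/1, 1/3) ← scaled code falls here ✓
  f: [1/3, 2/3) 
  d: [2/3, 1/1) 

Answer: c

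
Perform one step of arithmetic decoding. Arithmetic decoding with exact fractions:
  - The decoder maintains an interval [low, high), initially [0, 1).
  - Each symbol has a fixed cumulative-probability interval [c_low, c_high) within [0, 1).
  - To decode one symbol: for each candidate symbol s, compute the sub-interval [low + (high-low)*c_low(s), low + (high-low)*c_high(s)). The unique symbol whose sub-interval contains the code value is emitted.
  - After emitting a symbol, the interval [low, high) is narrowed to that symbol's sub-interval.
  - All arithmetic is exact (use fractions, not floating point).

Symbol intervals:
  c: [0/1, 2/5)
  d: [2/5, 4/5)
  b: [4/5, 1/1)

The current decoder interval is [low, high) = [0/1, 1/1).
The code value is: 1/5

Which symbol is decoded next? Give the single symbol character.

Interval width = high − low = 1/1 − 0/1 = 1/1
Scaled code = (code − low) / width = (1/5 − 0/1) / 1/1 = 1/5
  c: [0/1, 2/5) ← scaled code falls here ✓
  d: [2/5, 4/5) 
  b: [4/5, 1/1) 

Answer: c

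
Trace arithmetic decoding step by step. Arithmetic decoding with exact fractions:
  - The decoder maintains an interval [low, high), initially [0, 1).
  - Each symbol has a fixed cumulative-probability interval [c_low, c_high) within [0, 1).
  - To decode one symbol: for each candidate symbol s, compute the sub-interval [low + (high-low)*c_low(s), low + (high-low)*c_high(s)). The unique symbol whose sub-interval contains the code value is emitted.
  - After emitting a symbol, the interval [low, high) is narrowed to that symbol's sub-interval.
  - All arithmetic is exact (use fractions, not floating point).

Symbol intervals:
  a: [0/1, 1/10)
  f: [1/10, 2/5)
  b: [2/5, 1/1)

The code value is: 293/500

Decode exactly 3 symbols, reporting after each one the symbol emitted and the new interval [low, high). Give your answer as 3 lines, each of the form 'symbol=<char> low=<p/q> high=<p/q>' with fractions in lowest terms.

Step 1: interval [0/1, 1/1), width = 1/1 - 0/1 = 1/1
  'a': [0/1 + 1/1*0/1, 0/1 + 1/1*1/10) = [0/1, 1/10)
  'f': [0/1 + 1/1*1/10, 0/1 + 1/1*2/5) = [1/10, 2/5)
  'b': [0/1 + 1/1*2/5, 0/1 + 1/1*1/1) = [2/5, 1/1) <- contains code 293/500
  emit 'b', narrow to [2/5, 1/1)
Step 2: interval [2/5, 1/1), width = 1/1 - 2/5 = 3/5
  'a': [2/5 + 3/5*0/1, 2/5 + 3/5*1/10) = [2/5, 23/50)
  'f': [2/5 + 3/5*1/10, 2/5 + 3/5*2/5) = [23/50, 16/25) <- contains code 293/500
  'b': [2/5 + 3/5*2/5, 2/5 + 3/5*1/1) = [16/25, 1/1)
  emit 'f', narrow to [23/50, 16/25)
Step 3: interval [23/50, 16/25), width = 16/25 - 23/50 = 9/50
  'a': [23/50 + 9/50*0/1, 23/50 + 9/50*1/10) = [23/50, 239/500)
  'f': [23/50 + 9/50*1/10, 23/50 + 9/50*2/5) = [239/500, 133/250)
  'b': [23/50 + 9/50*2/5, 23/50 + 9/50*1/1) = [133/250, 16/25) <- contains code 293/500
  emit 'b', narrow to [133/250, 16/25)

Answer: symbol=b low=2/5 high=1/1
symbol=f low=23/50 high=16/25
symbol=b low=133/250 high=16/25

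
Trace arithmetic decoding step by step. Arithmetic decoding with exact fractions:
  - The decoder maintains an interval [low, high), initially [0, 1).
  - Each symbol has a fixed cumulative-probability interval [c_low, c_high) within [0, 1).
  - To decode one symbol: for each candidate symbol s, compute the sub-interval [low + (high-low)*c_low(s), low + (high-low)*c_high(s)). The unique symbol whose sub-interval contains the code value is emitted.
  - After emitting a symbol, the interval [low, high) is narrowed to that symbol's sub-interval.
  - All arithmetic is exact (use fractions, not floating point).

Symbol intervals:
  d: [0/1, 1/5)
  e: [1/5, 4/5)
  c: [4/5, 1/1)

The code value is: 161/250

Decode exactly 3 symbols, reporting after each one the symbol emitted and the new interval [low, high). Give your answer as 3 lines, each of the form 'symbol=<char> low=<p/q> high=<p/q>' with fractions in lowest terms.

Answer: symbol=e low=1/5 high=4/5
symbol=e low=8/25 high=17/25
symbol=c low=76/125 high=17/25

Derivation:
Step 1: interval [0/1, 1/1), width = 1/1 - 0/1 = 1/1
  'd': [0/1 + 1/1*0/1, 0/1 + 1/1*1/5) = [0/1, 1/5)
  'e': [0/1 + 1/1*1/5, 0/1 + 1/1*4/5) = [1/5, 4/5) <- contains code 161/250
  'c': [0/1 + 1/1*4/5, 0/1 + 1/1*1/1) = [4/5, 1/1)
  emit 'e', narrow to [1/5, 4/5)
Step 2: interval [1/5, 4/5), width = 4/5 - 1/5 = 3/5
  'd': [1/5 + 3/5*0/1, 1/5 + 3/5*1/5) = [1/5, 8/25)
  'e': [1/5 + 3/5*1/5, 1/5 + 3/5*4/5) = [8/25, 17/25) <- contains code 161/250
  'c': [1/5 + 3/5*4/5, 1/5 + 3/5*1/1) = [17/25, 4/5)
  emit 'e', narrow to [8/25, 17/25)
Step 3: interval [8/25, 17/25), width = 17/25 - 8/25 = 9/25
  'd': [8/25 + 9/25*0/1, 8/25 + 9/25*1/5) = [8/25, 49/125)
  'e': [8/25 + 9/25*1/5, 8/25 + 9/25*4/5) = [49/125, 76/125)
  'c': [8/25 + 9/25*4/5, 8/25 + 9/25*1/1) = [76/125, 17/25) <- contains code 161/250
  emit 'c', narrow to [76/125, 17/25)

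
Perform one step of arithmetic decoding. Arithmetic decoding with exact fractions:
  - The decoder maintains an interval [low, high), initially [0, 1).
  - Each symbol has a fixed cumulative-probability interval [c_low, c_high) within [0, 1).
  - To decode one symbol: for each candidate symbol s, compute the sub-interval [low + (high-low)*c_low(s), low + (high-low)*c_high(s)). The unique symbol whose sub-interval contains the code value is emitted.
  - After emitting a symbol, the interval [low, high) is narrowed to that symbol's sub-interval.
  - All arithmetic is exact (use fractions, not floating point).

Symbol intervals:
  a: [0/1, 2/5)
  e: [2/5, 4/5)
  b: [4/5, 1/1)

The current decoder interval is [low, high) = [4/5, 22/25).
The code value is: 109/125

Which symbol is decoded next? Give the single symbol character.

Answer: b

Derivation:
Interval width = high − low = 22/25 − 4/5 = 2/25
Scaled code = (code − low) / width = (109/125 − 4/5) / 2/25 = 9/10
  a: [0/1, 2/5) 
  e: [2/5, 4/5) 
  b: [4/5, 1/1) ← scaled code falls here ✓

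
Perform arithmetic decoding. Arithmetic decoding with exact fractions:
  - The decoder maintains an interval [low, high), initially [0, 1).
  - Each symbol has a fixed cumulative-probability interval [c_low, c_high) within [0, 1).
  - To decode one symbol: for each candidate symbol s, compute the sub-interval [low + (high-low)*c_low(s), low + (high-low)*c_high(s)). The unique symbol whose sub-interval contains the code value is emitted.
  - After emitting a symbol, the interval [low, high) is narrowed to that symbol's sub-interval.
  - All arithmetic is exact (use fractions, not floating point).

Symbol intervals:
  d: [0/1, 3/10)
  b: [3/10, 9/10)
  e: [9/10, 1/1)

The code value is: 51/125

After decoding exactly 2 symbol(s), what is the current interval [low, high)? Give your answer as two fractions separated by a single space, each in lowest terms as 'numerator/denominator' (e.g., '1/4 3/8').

Step 1: interval [0/1, 1/1), width = 1/1 - 0/1 = 1/1
  'd': [0/1 + 1/1*0/1, 0/1 + 1/1*3/10) = [0/1, 3/10)
  'b': [0/1 + 1/1*3/10, 0/1 + 1/1*9/10) = [3/10, 9/10) <- contains code 51/125
  'e': [0/1 + 1/1*9/10, 0/1 + 1/1*1/1) = [9/10, 1/1)
  emit 'b', narrow to [3/10, 9/10)
Step 2: interval [3/10, 9/10), width = 9/10 - 3/10 = 3/5
  'd': [3/10 + 3/5*0/1, 3/10 + 3/5*3/10) = [3/10, 12/25) <- contains code 51/125
  'b': [3/10 + 3/5*3/10, 3/10 + 3/5*9/10) = [12/25, 21/25)
  'e': [3/10 + 3/5*9/10, 3/10 + 3/5*1/1) = [21/25, 9/10)
  emit 'd', narrow to [3/10, 12/25)

Answer: 3/10 12/25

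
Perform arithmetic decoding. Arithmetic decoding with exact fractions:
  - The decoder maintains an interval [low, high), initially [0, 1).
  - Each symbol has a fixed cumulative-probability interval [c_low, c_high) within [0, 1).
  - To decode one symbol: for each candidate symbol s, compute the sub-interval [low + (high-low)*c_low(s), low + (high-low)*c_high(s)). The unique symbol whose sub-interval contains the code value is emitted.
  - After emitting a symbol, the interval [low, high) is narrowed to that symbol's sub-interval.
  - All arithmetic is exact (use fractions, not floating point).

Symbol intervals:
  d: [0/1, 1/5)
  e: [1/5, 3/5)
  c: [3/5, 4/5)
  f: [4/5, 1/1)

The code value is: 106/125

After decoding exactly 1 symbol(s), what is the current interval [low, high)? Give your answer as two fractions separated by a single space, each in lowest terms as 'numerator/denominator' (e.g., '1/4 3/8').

Answer: 4/5 1/1

Derivation:
Step 1: interval [0/1, 1/1), width = 1/1 - 0/1 = 1/1
  'd': [0/1 + 1/1*0/1, 0/1 + 1/1*1/5) = [0/1, 1/5)
  'e': [0/1 + 1/1*1/5, 0/1 + 1/1*3/5) = [1/5, 3/5)
  'c': [0/1 + 1/1*3/5, 0/1 + 1/1*4/5) = [3/5, 4/5)
  'f': [0/1 + 1/1*4/5, 0/1 + 1/1*1/1) = [4/5, 1/1) <- contains code 106/125
  emit 'f', narrow to [4/5, 1/1)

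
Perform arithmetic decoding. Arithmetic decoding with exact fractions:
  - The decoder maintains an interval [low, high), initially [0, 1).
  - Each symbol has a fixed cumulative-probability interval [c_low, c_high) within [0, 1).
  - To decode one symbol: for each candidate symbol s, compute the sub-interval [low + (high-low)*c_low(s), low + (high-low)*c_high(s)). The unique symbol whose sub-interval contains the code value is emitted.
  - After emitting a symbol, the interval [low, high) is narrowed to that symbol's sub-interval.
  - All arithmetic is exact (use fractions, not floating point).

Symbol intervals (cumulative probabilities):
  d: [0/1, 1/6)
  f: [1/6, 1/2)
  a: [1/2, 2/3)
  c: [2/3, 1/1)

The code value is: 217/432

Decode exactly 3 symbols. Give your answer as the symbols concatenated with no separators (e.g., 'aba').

Step 1: interval [0/1, 1/1), width = 1/1 - 0/1 = 1/1
  'd': [0/1 + 1/1*0/1, 0/1 + 1/1*1/6) = [0/1, 1/6)
  'f': [0/1 + 1/1*1/6, 0/1 + 1/1*1/2) = [1/6, 1/2)
  'a': [0/1 + 1/1*1/2, 0/1 + 1/1*2/3) = [1/2, 2/3) <- contains code 217/432
  'c': [0/1 + 1/1*2/3, 0/1 + 1/1*1/1) = [2/3, 1/1)
  emit 'a', narrow to [1/2, 2/3)
Step 2: interval [1/2, 2/3), width = 2/3 - 1/2 = 1/6
  'd': [1/2 + 1/6*0/1, 1/2 + 1/6*1/6) = [1/2, 19/36) <- contains code 217/432
  'f': [1/2 + 1/6*1/6, 1/2 + 1/6*1/2) = [19/36, 7/12)
  'a': [1/2 + 1/6*1/2, 1/2 + 1/6*2/3) = [7/12, 11/18)
  'c': [1/2 + 1/6*2/3, 1/2 + 1/6*1/1) = [11/18, 2/3)
  emit 'd', narrow to [1/2, 19/36)
Step 3: interval [1/2, 19/36), width = 19/36 - 1/2 = 1/36
  'd': [1/2 + 1/36*0/1, 1/2 + 1/36*1/6) = [1/2, 109/216) <- contains code 217/432
  'f': [1/2 + 1/36*1/6, 1/2 + 1/36*1/2) = [109/216, 37/72)
  'a': [1/2 + 1/36*1/2, 1/2 + 1/36*2/3) = [37/72, 14/27)
  'c': [1/2 + 1/36*2/3, 1/2 + 1/36*1/1) = [14/27, 19/36)
  emit 'd', narrow to [1/2, 109/216)

Answer: add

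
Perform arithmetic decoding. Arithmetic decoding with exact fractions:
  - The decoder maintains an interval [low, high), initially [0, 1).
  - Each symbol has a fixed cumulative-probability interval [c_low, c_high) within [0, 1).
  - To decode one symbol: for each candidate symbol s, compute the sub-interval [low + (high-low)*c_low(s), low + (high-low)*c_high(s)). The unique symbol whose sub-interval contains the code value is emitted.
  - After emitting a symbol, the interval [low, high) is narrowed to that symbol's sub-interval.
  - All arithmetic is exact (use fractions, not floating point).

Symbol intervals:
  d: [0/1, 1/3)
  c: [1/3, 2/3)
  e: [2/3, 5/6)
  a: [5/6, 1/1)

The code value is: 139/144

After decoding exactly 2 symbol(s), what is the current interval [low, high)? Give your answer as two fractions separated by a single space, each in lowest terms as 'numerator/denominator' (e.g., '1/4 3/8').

Step 1: interval [0/1, 1/1), width = 1/1 - 0/1 = 1/1
  'd': [0/1 + 1/1*0/1, 0/1 + 1/1*1/3) = [0/1, 1/3)
  'c': [0/1 + 1/1*1/3, 0/1 + 1/1*2/3) = [1/3, 2/3)
  'e': [0/1 + 1/1*2/3, 0/1 + 1/1*5/6) = [2/3, 5/6)
  'a': [0/1 + 1/1*5/6, 0/1 + 1/1*1/1) = [5/6, 1/1) <- contains code 139/144
  emit 'a', narrow to [5/6, 1/1)
Step 2: interval [5/6, 1/1), width = 1/1 - 5/6 = 1/6
  'd': [5/6 + 1/6*0/1, 5/6 + 1/6*1/3) = [5/6, 8/9)
  'c': [5/6 + 1/6*1/3, 5/6 + 1/6*2/3) = [8/9, 17/18)
  'e': [5/6 + 1/6*2/3, 5/6 + 1/6*5/6) = [17/18, 35/36) <- contains code 139/144
  'a': [5/6 + 1/6*5/6, 5/6 + 1/6*1/1) = [35/36, 1/1)
  emit 'e', narrow to [17/18, 35/36)

Answer: 17/18 35/36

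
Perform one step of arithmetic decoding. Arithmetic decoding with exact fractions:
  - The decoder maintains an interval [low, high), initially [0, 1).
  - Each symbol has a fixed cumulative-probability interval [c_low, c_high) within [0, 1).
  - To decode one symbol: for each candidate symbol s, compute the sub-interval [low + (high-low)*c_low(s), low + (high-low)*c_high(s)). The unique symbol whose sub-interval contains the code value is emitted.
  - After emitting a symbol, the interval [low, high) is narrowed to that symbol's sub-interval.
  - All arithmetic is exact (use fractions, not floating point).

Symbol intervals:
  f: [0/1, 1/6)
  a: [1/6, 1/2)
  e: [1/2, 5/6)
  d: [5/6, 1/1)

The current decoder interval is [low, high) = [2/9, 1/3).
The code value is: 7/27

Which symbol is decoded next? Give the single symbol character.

Answer: a

Derivation:
Interval width = high − low = 1/3 − 2/9 = 1/9
Scaled code = (code − low) / width = (7/27 − 2/9) / 1/9 = 1/3
  f: [0/1, 1/6) 
  a: [1/6, 1/2) ← scaled code falls here ✓
  e: [1/2, 5/6) 
  d: [5/6, 1/1) 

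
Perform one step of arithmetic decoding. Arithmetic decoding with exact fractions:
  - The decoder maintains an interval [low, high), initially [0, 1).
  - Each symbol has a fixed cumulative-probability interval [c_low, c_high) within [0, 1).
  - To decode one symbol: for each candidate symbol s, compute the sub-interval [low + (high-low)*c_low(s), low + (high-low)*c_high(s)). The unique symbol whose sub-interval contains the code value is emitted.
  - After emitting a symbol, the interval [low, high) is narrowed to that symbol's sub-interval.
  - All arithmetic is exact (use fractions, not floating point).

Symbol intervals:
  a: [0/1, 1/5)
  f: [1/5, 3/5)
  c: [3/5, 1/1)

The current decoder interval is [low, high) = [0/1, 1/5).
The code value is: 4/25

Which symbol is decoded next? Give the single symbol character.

Interval width = high − low = 1/5 − 0/1 = 1/5
Scaled code = (code − low) / width = (4/25 − 0/1) / 1/5 = 4/5
  a: [0/1, 1/5) 
  f: [1/5, 3/5) 
  c: [3/5, 1/1) ← scaled code falls here ✓

Answer: c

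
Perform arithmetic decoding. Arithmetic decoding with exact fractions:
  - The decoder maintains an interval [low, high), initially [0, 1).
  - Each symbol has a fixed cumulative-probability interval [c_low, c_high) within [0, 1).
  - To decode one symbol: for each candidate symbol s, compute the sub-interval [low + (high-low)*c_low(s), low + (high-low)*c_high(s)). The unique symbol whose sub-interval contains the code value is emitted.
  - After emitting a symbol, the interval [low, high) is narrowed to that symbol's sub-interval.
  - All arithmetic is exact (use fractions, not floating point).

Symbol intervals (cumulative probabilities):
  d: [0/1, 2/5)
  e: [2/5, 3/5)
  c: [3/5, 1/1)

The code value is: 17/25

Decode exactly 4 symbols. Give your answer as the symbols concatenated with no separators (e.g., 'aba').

Answer: cdee

Derivation:
Step 1: interval [0/1, 1/1), width = 1/1 - 0/1 = 1/1
  'd': [0/1 + 1/1*0/1, 0/1 + 1/1*2/5) = [0/1, 2/5)
  'e': [0/1 + 1/1*2/5, 0/1 + 1/1*3/5) = [2/5, 3/5)
  'c': [0/1 + 1/1*3/5, 0/1 + 1/1*1/1) = [3/5, 1/1) <- contains code 17/25
  emit 'c', narrow to [3/5, 1/1)
Step 2: interval [3/5, 1/1), width = 1/1 - 3/5 = 2/5
  'd': [3/5 + 2/5*0/1, 3/5 + 2/5*2/5) = [3/5, 19/25) <- contains code 17/25
  'e': [3/5 + 2/5*2/5, 3/5 + 2/5*3/5) = [19/25, 21/25)
  'c': [3/5 + 2/5*3/5, 3/5 + 2/5*1/1) = [21/25, 1/1)
  emit 'd', narrow to [3/5, 19/25)
Step 3: interval [3/5, 19/25), width = 19/25 - 3/5 = 4/25
  'd': [3/5 + 4/25*0/1, 3/5 + 4/25*2/5) = [3/5, 83/125)
  'e': [3/5 + 4/25*2/5, 3/5 + 4/25*3/5) = [83/125, 87/125) <- contains code 17/25
  'c': [3/5 + 4/25*3/5, 3/5 + 4/25*1/1) = [87/125, 19/25)
  emit 'e', narrow to [83/125, 87/125)
Step 4: interval [83/125, 87/125), width = 87/125 - 83/125 = 4/125
  'd': [83/125 + 4/125*0/1, 83/125 + 4/125*2/5) = [83/125, 423/625)
  'e': [83/125 + 4/125*2/5, 83/125 + 4/125*3/5) = [423/625, 427/625) <- contains code 17/25
  'c': [83/125 + 4/125*3/5, 83/125 + 4/125*1/1) = [427/625, 87/125)
  emit 'e', narrow to [423/625, 427/625)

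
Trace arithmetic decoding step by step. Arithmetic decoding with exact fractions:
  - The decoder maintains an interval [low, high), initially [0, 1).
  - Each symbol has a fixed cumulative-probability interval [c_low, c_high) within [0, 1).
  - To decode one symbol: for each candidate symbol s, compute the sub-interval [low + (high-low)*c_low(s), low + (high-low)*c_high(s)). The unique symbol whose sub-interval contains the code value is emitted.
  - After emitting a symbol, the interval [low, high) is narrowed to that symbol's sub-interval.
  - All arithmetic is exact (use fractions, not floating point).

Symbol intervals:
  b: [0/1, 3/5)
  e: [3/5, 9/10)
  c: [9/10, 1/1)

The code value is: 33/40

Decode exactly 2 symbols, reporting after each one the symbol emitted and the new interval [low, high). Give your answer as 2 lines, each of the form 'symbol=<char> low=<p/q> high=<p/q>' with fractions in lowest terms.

Step 1: interval [0/1, 1/1), width = 1/1 - 0/1 = 1/1
  'b': [0/1 + 1/1*0/1, 0/1 + 1/1*3/5) = [0/1, 3/5)
  'e': [0/1 + 1/1*3/5, 0/1 + 1/1*9/10) = [3/5, 9/10) <- contains code 33/40
  'c': [0/1 + 1/1*9/10, 0/1 + 1/1*1/1) = [9/10, 1/1)
  emit 'e', narrow to [3/5, 9/10)
Step 2: interval [3/5, 9/10), width = 9/10 - 3/5 = 3/10
  'b': [3/5 + 3/10*0/1, 3/5 + 3/10*3/5) = [3/5, 39/50)
  'e': [3/5 + 3/10*3/5, 3/5 + 3/10*9/10) = [39/50, 87/100) <- contains code 33/40
  'c': [3/5 + 3/10*9/10, 3/5 + 3/10*1/1) = [87/100, 9/10)
  emit 'e', narrow to [39/50, 87/100)

Answer: symbol=e low=3/5 high=9/10
symbol=e low=39/50 high=87/100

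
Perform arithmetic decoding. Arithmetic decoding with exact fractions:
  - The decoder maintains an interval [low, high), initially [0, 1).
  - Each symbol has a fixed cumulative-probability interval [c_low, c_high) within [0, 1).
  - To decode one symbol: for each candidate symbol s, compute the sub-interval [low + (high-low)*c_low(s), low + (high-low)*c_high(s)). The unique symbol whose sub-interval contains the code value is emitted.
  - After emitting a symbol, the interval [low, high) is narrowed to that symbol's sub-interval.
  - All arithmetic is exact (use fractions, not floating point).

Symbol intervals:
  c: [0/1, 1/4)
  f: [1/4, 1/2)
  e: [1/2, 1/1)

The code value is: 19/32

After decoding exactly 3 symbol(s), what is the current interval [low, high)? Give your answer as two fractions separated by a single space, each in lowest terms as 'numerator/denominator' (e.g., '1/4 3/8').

Answer: 9/16 5/8

Derivation:
Step 1: interval [0/1, 1/1), width = 1/1 - 0/1 = 1/1
  'c': [0/1 + 1/1*0/1, 0/1 + 1/1*1/4) = [0/1, 1/4)
  'f': [0/1 + 1/1*1/4, 0/1 + 1/1*1/2) = [1/4, 1/2)
  'e': [0/1 + 1/1*1/2, 0/1 + 1/1*1/1) = [1/2, 1/1) <- contains code 19/32
  emit 'e', narrow to [1/2, 1/1)
Step 2: interval [1/2, 1/1), width = 1/1 - 1/2 = 1/2
  'c': [1/2 + 1/2*0/1, 1/2 + 1/2*1/4) = [1/2, 5/8) <- contains code 19/32
  'f': [1/2 + 1/2*1/4, 1/2 + 1/2*1/2) = [5/8, 3/4)
  'e': [1/2 + 1/2*1/2, 1/2 + 1/2*1/1) = [3/4, 1/1)
  emit 'c', narrow to [1/2, 5/8)
Step 3: interval [1/2, 5/8), width = 5/8 - 1/2 = 1/8
  'c': [1/2 + 1/8*0/1, 1/2 + 1/8*1/4) = [1/2, 17/32)
  'f': [1/2 + 1/8*1/4, 1/2 + 1/8*1/2) = [17/32, 9/16)
  'e': [1/2 + 1/8*1/2, 1/2 + 1/8*1/1) = [9/16, 5/8) <- contains code 19/32
  emit 'e', narrow to [9/16, 5/8)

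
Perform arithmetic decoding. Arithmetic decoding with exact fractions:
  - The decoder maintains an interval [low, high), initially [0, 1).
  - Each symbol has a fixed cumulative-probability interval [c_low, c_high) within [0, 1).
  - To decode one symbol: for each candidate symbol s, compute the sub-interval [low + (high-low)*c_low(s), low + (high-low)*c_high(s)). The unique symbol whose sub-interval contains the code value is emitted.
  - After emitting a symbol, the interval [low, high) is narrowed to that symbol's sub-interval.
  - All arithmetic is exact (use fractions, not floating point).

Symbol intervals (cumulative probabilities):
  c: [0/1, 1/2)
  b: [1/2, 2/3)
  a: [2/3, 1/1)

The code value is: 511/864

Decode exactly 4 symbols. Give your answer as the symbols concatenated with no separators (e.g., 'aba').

Answer: bbcb

Derivation:
Step 1: interval [0/1, 1/1), width = 1/1 - 0/1 = 1/1
  'c': [0/1 + 1/1*0/1, 0/1 + 1/1*1/2) = [0/1, 1/2)
  'b': [0/1 + 1/1*1/2, 0/1 + 1/1*2/3) = [1/2, 2/3) <- contains code 511/864
  'a': [0/1 + 1/1*2/3, 0/1 + 1/1*1/1) = [2/3, 1/1)
  emit 'b', narrow to [1/2, 2/3)
Step 2: interval [1/2, 2/3), width = 2/3 - 1/2 = 1/6
  'c': [1/2 + 1/6*0/1, 1/2 + 1/6*1/2) = [1/2, 7/12)
  'b': [1/2 + 1/6*1/2, 1/2 + 1/6*2/3) = [7/12, 11/18) <- contains code 511/864
  'a': [1/2 + 1/6*2/3, 1/2 + 1/6*1/1) = [11/18, 2/3)
  emit 'b', narrow to [7/12, 11/18)
Step 3: interval [7/12, 11/18), width = 11/18 - 7/12 = 1/36
  'c': [7/12 + 1/36*0/1, 7/12 + 1/36*1/2) = [7/12, 43/72) <- contains code 511/864
  'b': [7/12 + 1/36*1/2, 7/12 + 1/36*2/3) = [43/72, 65/108)
  'a': [7/12 + 1/36*2/3, 7/12 + 1/36*1/1) = [65/108, 11/18)
  emit 'c', narrow to [7/12, 43/72)
Step 4: interval [7/12, 43/72), width = 43/72 - 7/12 = 1/72
  'c': [7/12 + 1/72*0/1, 7/12 + 1/72*1/2) = [7/12, 85/144)
  'b': [7/12 + 1/72*1/2, 7/12 + 1/72*2/3) = [85/144, 16/27) <- contains code 511/864
  'a': [7/12 + 1/72*2/3, 7/12 + 1/72*1/1) = [16/27, 43/72)
  emit 'b', narrow to [85/144, 16/27)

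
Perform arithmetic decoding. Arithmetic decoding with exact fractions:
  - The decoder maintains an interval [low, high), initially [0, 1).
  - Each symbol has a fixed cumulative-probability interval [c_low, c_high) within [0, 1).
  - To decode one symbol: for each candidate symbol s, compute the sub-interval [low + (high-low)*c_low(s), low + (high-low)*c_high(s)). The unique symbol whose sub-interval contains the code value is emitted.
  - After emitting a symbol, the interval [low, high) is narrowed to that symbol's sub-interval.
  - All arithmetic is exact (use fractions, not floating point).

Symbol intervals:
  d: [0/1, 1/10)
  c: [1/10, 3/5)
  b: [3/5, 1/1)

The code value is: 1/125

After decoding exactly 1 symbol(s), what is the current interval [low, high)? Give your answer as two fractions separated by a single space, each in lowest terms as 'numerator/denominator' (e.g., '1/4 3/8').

Step 1: interval [0/1, 1/1), width = 1/1 - 0/1 = 1/1
  'd': [0/1 + 1/1*0/1, 0/1 + 1/1*1/10) = [0/1, 1/10) <- contains code 1/125
  'c': [0/1 + 1/1*1/10, 0/1 + 1/1*3/5) = [1/10, 3/5)
  'b': [0/1 + 1/1*3/5, 0/1 + 1/1*1/1) = [3/5, 1/1)
  emit 'd', narrow to [0/1, 1/10)

Answer: 0/1 1/10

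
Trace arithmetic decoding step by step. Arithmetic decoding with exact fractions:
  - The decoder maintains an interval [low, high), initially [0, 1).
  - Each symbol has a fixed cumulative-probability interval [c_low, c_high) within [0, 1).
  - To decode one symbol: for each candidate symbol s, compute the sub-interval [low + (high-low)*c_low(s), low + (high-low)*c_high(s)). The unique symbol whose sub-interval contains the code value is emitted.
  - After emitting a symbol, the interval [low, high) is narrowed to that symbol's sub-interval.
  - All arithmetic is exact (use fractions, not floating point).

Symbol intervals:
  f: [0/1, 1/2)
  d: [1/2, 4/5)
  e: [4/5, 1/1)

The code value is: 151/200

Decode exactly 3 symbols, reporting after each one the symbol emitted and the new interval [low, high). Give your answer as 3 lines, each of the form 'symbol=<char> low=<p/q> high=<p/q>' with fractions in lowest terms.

Step 1: interval [0/1, 1/1), width = 1/1 - 0/1 = 1/1
  'f': [0/1 + 1/1*0/1, 0/1 + 1/1*1/2) = [0/1, 1/2)
  'd': [0/1 + 1/1*1/2, 0/1 + 1/1*4/5) = [1/2, 4/5) <- contains code 151/200
  'e': [0/1 + 1/1*4/5, 0/1 + 1/1*1/1) = [4/5, 1/1)
  emit 'd', narrow to [1/2, 4/5)
Step 2: interval [1/2, 4/5), width = 4/5 - 1/2 = 3/10
  'f': [1/2 + 3/10*0/1, 1/2 + 3/10*1/2) = [1/2, 13/20)
  'd': [1/2 + 3/10*1/2, 1/2 + 3/10*4/5) = [13/20, 37/50)
  'e': [1/2 + 3/10*4/5, 1/2 + 3/10*1/1) = [37/50, 4/5) <- contains code 151/200
  emit 'e', narrow to [37/50, 4/5)
Step 3: interval [37/50, 4/5), width = 4/5 - 37/50 = 3/50
  'f': [37/50 + 3/50*0/1, 37/50 + 3/50*1/2) = [37/50, 77/100) <- contains code 151/200
  'd': [37/50 + 3/50*1/2, 37/50 + 3/50*4/5) = [77/100, 197/250)
  'e': [37/50 + 3/50*4/5, 37/50 + 3/50*1/1) = [197/250, 4/5)
  emit 'f', narrow to [37/50, 77/100)

Answer: symbol=d low=1/2 high=4/5
symbol=e low=37/50 high=4/5
symbol=f low=37/50 high=77/100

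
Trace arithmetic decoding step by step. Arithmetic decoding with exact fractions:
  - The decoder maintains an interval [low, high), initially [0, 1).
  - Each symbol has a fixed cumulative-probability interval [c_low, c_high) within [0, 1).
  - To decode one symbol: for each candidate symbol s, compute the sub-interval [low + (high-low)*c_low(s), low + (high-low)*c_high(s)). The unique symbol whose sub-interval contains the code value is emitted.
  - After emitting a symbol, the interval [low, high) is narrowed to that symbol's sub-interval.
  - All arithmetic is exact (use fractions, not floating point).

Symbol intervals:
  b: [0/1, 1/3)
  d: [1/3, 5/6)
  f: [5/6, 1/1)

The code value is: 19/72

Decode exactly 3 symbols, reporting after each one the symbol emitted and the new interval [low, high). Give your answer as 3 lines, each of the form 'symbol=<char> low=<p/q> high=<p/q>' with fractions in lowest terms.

Answer: symbol=b low=0/1 high=1/3
symbol=d low=1/9 high=5/18
symbol=f low=1/4 high=5/18

Derivation:
Step 1: interval [0/1, 1/1), width = 1/1 - 0/1 = 1/1
  'b': [0/1 + 1/1*0/1, 0/1 + 1/1*1/3) = [0/1, 1/3) <- contains code 19/72
  'd': [0/1 + 1/1*1/3, 0/1 + 1/1*5/6) = [1/3, 5/6)
  'f': [0/1 + 1/1*5/6, 0/1 + 1/1*1/1) = [5/6, 1/1)
  emit 'b', narrow to [0/1, 1/3)
Step 2: interval [0/1, 1/3), width = 1/3 - 0/1 = 1/3
  'b': [0/1 + 1/3*0/1, 0/1 + 1/3*1/3) = [0/1, 1/9)
  'd': [0/1 + 1/3*1/3, 0/1 + 1/3*5/6) = [1/9, 5/18) <- contains code 19/72
  'f': [0/1 + 1/3*5/6, 0/1 + 1/3*1/1) = [5/18, 1/3)
  emit 'd', narrow to [1/9, 5/18)
Step 3: interval [1/9, 5/18), width = 5/18 - 1/9 = 1/6
  'b': [1/9 + 1/6*0/1, 1/9 + 1/6*1/3) = [1/9, 1/6)
  'd': [1/9 + 1/6*1/3, 1/9 + 1/6*5/6) = [1/6, 1/4)
  'f': [1/9 + 1/6*5/6, 1/9 + 1/6*1/1) = [1/4, 5/18) <- contains code 19/72
  emit 'f', narrow to [1/4, 5/18)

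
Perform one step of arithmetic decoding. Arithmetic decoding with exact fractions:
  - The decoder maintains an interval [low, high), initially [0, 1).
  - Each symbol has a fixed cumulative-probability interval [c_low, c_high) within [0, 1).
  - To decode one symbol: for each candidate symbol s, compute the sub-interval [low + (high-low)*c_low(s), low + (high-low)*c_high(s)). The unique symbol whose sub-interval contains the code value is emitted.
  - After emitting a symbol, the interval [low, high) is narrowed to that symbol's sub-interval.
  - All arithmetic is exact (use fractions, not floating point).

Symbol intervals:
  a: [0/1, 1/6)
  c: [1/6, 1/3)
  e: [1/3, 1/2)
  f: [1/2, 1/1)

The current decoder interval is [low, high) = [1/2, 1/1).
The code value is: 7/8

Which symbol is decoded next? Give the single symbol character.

Interval width = high − low = 1/1 − 1/2 = 1/2
Scaled code = (code − low) / width = (7/8 − 1/2) / 1/2 = 3/4
  a: [0/1, 1/6) 
  c: [1/6, 1/3) 
  e: [1/3, 1/2) 
  f: [1/2, 1/1) ← scaled code falls here ✓

Answer: f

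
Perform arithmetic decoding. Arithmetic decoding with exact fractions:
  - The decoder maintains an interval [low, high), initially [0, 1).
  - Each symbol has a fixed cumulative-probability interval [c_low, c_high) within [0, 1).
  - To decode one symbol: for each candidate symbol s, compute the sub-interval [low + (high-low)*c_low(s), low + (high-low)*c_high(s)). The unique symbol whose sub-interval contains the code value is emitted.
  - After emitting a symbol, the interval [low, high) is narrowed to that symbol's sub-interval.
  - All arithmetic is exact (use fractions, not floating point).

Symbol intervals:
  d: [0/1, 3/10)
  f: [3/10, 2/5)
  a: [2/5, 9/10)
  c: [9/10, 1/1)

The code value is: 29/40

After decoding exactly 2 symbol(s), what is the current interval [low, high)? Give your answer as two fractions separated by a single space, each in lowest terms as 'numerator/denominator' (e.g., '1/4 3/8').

Step 1: interval [0/1, 1/1), width = 1/1 - 0/1 = 1/1
  'd': [0/1 + 1/1*0/1, 0/1 + 1/1*3/10) = [0/1, 3/10)
  'f': [0/1 + 1/1*3/10, 0/1 + 1/1*2/5) = [3/10, 2/5)
  'a': [0/1 + 1/1*2/5, 0/1 + 1/1*9/10) = [2/5, 9/10) <- contains code 29/40
  'c': [0/1 + 1/1*9/10, 0/1 + 1/1*1/1) = [9/10, 1/1)
  emit 'a', narrow to [2/5, 9/10)
Step 2: interval [2/5, 9/10), width = 9/10 - 2/5 = 1/2
  'd': [2/5 + 1/2*0/1, 2/5 + 1/2*3/10) = [2/5, 11/20)
  'f': [2/5 + 1/2*3/10, 2/5 + 1/2*2/5) = [11/20, 3/5)
  'a': [2/5 + 1/2*2/5, 2/5 + 1/2*9/10) = [3/5, 17/20) <- contains code 29/40
  'c': [2/5 + 1/2*9/10, 2/5 + 1/2*1/1) = [17/20, 9/10)
  emit 'a', narrow to [3/5, 17/20)

Answer: 3/5 17/20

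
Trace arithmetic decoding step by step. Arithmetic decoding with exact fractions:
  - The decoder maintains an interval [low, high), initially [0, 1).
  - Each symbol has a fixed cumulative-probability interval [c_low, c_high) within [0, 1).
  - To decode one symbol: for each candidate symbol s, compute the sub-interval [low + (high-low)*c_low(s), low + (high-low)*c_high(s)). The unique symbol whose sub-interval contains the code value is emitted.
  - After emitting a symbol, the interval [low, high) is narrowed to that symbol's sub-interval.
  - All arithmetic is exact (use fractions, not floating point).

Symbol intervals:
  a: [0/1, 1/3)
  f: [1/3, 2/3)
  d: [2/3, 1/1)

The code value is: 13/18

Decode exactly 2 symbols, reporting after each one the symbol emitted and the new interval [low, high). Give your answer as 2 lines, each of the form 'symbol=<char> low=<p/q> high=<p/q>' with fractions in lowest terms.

Step 1: interval [0/1, 1/1), width = 1/1 - 0/1 = 1/1
  'a': [0/1 + 1/1*0/1, 0/1 + 1/1*1/3) = [0/1, 1/3)
  'f': [0/1 + 1/1*1/3, 0/1 + 1/1*2/3) = [1/3, 2/3)
  'd': [0/1 + 1/1*2/3, 0/1 + 1/1*1/1) = [2/3, 1/1) <- contains code 13/18
  emit 'd', narrow to [2/3, 1/1)
Step 2: interval [2/3, 1/1), width = 1/1 - 2/3 = 1/3
  'a': [2/3 + 1/3*0/1, 2/3 + 1/3*1/3) = [2/3, 7/9) <- contains code 13/18
  'f': [2/3 + 1/3*1/3, 2/3 + 1/3*2/3) = [7/9, 8/9)
  'd': [2/3 + 1/3*2/3, 2/3 + 1/3*1/1) = [8/9, 1/1)
  emit 'a', narrow to [2/3, 7/9)

Answer: symbol=d low=2/3 high=1/1
symbol=a low=2/3 high=7/9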